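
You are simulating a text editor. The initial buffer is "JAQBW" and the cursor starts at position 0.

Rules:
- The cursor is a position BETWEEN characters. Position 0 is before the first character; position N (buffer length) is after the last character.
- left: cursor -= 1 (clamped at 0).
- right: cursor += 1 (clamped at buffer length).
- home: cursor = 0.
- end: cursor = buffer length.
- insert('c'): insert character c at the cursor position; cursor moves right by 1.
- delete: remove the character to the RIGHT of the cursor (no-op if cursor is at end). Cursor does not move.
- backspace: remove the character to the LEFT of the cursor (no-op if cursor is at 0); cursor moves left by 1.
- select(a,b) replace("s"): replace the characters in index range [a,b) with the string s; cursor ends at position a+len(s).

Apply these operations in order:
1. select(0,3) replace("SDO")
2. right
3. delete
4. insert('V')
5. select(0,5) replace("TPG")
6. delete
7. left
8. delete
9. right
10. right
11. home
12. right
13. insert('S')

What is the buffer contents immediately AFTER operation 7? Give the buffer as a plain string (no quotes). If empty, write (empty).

Answer: TPG

Derivation:
After op 1 (select(0,3) replace("SDO")): buf='SDOBW' cursor=3
After op 2 (right): buf='SDOBW' cursor=4
After op 3 (delete): buf='SDOB' cursor=4
After op 4 (insert('V')): buf='SDOBV' cursor=5
After op 5 (select(0,5) replace("TPG")): buf='TPG' cursor=3
After op 6 (delete): buf='TPG' cursor=3
After op 7 (left): buf='TPG' cursor=2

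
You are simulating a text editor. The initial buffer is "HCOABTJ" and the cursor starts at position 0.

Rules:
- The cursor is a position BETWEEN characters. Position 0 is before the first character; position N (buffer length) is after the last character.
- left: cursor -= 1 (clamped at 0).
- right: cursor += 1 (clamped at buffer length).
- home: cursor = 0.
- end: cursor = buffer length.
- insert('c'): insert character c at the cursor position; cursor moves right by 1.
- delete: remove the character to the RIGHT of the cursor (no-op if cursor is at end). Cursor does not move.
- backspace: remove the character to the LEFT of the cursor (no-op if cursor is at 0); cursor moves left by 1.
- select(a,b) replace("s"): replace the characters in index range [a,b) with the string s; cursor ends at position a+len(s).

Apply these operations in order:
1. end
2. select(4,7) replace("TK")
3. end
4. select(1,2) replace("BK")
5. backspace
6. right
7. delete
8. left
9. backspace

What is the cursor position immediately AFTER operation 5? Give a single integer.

After op 1 (end): buf='HCOABTJ' cursor=7
After op 2 (select(4,7) replace("TK")): buf='HCOATK' cursor=6
After op 3 (end): buf='HCOATK' cursor=6
After op 4 (select(1,2) replace("BK")): buf='HBKOATK' cursor=3
After op 5 (backspace): buf='HBOATK' cursor=2

Answer: 2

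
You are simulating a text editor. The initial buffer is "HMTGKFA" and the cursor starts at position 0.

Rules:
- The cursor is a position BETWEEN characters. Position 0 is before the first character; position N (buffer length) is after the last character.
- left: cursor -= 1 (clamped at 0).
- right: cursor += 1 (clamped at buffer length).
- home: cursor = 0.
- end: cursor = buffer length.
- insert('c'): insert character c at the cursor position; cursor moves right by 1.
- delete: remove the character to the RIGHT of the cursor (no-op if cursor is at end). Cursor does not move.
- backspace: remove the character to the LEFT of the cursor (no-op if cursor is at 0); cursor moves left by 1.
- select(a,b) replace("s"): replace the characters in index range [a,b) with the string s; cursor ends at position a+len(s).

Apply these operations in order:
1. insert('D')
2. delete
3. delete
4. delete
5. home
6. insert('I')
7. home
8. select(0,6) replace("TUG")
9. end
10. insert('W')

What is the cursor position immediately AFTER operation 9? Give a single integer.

After op 1 (insert('D')): buf='DHMTGKFA' cursor=1
After op 2 (delete): buf='DMTGKFA' cursor=1
After op 3 (delete): buf='DTGKFA' cursor=1
After op 4 (delete): buf='DGKFA' cursor=1
After op 5 (home): buf='DGKFA' cursor=0
After op 6 (insert('I')): buf='IDGKFA' cursor=1
After op 7 (home): buf='IDGKFA' cursor=0
After op 8 (select(0,6) replace("TUG")): buf='TUG' cursor=3
After op 9 (end): buf='TUG' cursor=3

Answer: 3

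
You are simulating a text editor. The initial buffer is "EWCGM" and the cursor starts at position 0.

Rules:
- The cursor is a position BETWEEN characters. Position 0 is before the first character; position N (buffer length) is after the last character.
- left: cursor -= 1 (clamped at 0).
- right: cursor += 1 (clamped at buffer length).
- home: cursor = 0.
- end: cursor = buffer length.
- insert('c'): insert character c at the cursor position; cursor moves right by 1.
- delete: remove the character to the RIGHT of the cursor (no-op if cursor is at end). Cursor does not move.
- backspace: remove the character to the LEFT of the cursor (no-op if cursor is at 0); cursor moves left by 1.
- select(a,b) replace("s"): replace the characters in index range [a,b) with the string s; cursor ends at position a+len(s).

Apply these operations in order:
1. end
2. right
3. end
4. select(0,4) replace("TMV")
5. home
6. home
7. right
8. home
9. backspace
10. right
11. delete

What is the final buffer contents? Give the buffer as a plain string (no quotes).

Answer: TVM

Derivation:
After op 1 (end): buf='EWCGM' cursor=5
After op 2 (right): buf='EWCGM' cursor=5
After op 3 (end): buf='EWCGM' cursor=5
After op 4 (select(0,4) replace("TMV")): buf='TMVM' cursor=3
After op 5 (home): buf='TMVM' cursor=0
After op 6 (home): buf='TMVM' cursor=0
After op 7 (right): buf='TMVM' cursor=1
After op 8 (home): buf='TMVM' cursor=0
After op 9 (backspace): buf='TMVM' cursor=0
After op 10 (right): buf='TMVM' cursor=1
After op 11 (delete): buf='TVM' cursor=1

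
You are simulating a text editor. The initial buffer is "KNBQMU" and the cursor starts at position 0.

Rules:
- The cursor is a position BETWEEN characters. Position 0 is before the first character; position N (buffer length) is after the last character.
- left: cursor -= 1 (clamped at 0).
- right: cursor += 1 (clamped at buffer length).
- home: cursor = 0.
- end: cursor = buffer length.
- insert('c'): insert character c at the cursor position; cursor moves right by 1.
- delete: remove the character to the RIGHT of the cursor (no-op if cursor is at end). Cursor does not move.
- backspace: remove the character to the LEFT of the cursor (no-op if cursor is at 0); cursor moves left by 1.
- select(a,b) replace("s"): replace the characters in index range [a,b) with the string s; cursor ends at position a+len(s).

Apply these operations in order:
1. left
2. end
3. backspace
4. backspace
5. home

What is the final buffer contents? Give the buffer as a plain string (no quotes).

After op 1 (left): buf='KNBQMU' cursor=0
After op 2 (end): buf='KNBQMU' cursor=6
After op 3 (backspace): buf='KNBQM' cursor=5
After op 4 (backspace): buf='KNBQ' cursor=4
After op 5 (home): buf='KNBQ' cursor=0

Answer: KNBQ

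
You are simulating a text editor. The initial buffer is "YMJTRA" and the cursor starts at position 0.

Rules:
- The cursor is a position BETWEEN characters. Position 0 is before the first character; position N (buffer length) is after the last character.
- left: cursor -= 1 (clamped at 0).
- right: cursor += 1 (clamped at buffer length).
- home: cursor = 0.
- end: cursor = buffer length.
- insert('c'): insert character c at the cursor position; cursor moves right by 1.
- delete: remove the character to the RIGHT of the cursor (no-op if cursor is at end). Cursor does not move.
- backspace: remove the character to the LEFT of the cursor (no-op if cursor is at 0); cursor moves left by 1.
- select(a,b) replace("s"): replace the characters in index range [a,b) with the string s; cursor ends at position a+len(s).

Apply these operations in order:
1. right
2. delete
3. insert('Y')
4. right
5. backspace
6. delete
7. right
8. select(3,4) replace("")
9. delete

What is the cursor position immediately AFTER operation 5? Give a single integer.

Answer: 2

Derivation:
After op 1 (right): buf='YMJTRA' cursor=1
After op 2 (delete): buf='YJTRA' cursor=1
After op 3 (insert('Y')): buf='YYJTRA' cursor=2
After op 4 (right): buf='YYJTRA' cursor=3
After op 5 (backspace): buf='YYTRA' cursor=2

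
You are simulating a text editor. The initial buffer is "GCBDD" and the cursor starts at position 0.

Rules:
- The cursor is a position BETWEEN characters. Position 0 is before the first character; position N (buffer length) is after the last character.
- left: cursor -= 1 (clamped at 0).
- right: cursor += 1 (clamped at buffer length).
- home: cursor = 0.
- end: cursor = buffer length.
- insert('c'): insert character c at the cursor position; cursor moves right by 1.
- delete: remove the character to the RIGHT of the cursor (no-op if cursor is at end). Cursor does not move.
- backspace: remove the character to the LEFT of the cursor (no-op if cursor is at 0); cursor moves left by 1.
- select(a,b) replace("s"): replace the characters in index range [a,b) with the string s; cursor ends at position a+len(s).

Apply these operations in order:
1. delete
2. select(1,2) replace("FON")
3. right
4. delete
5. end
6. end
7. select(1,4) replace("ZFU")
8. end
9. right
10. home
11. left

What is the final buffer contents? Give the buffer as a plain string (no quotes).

After op 1 (delete): buf='CBDD' cursor=0
After op 2 (select(1,2) replace("FON")): buf='CFONDD' cursor=4
After op 3 (right): buf='CFONDD' cursor=5
After op 4 (delete): buf='CFOND' cursor=5
After op 5 (end): buf='CFOND' cursor=5
After op 6 (end): buf='CFOND' cursor=5
After op 7 (select(1,4) replace("ZFU")): buf='CZFUD' cursor=4
After op 8 (end): buf='CZFUD' cursor=5
After op 9 (right): buf='CZFUD' cursor=5
After op 10 (home): buf='CZFUD' cursor=0
After op 11 (left): buf='CZFUD' cursor=0

Answer: CZFUD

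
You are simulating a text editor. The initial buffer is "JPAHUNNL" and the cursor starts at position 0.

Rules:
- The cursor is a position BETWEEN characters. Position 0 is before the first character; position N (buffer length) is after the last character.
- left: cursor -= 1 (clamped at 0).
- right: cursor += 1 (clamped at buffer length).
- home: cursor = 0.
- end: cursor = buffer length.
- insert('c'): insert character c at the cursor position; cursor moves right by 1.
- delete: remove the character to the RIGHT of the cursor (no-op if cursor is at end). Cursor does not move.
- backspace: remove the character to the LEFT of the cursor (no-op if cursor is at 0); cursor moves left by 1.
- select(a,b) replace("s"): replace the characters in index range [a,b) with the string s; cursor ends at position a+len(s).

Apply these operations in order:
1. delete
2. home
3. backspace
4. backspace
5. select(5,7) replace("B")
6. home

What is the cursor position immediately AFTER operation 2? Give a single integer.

Answer: 0

Derivation:
After op 1 (delete): buf='PAHUNNL' cursor=0
After op 2 (home): buf='PAHUNNL' cursor=0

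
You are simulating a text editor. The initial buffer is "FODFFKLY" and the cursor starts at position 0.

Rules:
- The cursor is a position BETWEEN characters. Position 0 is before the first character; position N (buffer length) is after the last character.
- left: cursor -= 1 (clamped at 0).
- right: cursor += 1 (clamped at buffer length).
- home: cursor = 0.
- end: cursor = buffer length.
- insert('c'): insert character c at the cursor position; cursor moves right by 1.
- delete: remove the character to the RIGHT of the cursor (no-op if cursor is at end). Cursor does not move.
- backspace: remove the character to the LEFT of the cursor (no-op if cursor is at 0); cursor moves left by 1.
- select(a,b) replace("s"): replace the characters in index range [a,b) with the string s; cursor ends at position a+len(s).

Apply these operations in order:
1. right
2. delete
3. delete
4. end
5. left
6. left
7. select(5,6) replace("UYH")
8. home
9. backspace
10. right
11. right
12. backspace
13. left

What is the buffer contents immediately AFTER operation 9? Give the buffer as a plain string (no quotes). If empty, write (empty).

Answer: FFFKLUYH

Derivation:
After op 1 (right): buf='FODFFKLY' cursor=1
After op 2 (delete): buf='FDFFKLY' cursor=1
After op 3 (delete): buf='FFFKLY' cursor=1
After op 4 (end): buf='FFFKLY' cursor=6
After op 5 (left): buf='FFFKLY' cursor=5
After op 6 (left): buf='FFFKLY' cursor=4
After op 7 (select(5,6) replace("UYH")): buf='FFFKLUYH' cursor=8
After op 8 (home): buf='FFFKLUYH' cursor=0
After op 9 (backspace): buf='FFFKLUYH' cursor=0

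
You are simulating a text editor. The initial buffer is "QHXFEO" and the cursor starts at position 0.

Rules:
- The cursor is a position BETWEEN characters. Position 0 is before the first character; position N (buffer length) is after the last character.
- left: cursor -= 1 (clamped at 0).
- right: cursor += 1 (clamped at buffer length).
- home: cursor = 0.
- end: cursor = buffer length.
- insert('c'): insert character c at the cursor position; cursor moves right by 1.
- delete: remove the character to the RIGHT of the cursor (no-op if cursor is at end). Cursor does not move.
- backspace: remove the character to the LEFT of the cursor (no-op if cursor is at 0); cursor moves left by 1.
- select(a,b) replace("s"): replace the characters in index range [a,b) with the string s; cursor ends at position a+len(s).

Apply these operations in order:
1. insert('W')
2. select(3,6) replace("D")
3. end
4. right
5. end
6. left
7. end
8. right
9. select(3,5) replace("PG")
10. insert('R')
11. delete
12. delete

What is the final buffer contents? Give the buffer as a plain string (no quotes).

Answer: WQHPGR

Derivation:
After op 1 (insert('W')): buf='WQHXFEO' cursor=1
After op 2 (select(3,6) replace("D")): buf='WQHDO' cursor=4
After op 3 (end): buf='WQHDO' cursor=5
After op 4 (right): buf='WQHDO' cursor=5
After op 5 (end): buf='WQHDO' cursor=5
After op 6 (left): buf='WQHDO' cursor=4
After op 7 (end): buf='WQHDO' cursor=5
After op 8 (right): buf='WQHDO' cursor=5
After op 9 (select(3,5) replace("PG")): buf='WQHPG' cursor=5
After op 10 (insert('R')): buf='WQHPGR' cursor=6
After op 11 (delete): buf='WQHPGR' cursor=6
After op 12 (delete): buf='WQHPGR' cursor=6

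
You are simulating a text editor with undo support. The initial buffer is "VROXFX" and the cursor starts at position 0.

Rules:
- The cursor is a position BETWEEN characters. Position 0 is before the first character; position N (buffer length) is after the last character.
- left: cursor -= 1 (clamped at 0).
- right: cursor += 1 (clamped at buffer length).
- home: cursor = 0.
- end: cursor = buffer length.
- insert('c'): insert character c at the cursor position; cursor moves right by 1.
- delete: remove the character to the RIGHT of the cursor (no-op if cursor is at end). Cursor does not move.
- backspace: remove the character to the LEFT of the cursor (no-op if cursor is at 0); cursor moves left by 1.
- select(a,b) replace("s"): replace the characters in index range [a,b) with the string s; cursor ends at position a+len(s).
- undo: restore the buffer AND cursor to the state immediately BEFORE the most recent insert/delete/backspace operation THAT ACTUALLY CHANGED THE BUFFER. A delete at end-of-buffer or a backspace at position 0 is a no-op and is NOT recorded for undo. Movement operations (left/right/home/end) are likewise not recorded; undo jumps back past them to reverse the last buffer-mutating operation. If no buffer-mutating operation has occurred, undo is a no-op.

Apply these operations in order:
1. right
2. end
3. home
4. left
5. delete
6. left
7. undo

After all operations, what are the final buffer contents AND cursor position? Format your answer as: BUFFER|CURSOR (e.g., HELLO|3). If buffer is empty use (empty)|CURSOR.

Answer: VROXFX|0

Derivation:
After op 1 (right): buf='VROXFX' cursor=1
After op 2 (end): buf='VROXFX' cursor=6
After op 3 (home): buf='VROXFX' cursor=0
After op 4 (left): buf='VROXFX' cursor=0
After op 5 (delete): buf='ROXFX' cursor=0
After op 6 (left): buf='ROXFX' cursor=0
After op 7 (undo): buf='VROXFX' cursor=0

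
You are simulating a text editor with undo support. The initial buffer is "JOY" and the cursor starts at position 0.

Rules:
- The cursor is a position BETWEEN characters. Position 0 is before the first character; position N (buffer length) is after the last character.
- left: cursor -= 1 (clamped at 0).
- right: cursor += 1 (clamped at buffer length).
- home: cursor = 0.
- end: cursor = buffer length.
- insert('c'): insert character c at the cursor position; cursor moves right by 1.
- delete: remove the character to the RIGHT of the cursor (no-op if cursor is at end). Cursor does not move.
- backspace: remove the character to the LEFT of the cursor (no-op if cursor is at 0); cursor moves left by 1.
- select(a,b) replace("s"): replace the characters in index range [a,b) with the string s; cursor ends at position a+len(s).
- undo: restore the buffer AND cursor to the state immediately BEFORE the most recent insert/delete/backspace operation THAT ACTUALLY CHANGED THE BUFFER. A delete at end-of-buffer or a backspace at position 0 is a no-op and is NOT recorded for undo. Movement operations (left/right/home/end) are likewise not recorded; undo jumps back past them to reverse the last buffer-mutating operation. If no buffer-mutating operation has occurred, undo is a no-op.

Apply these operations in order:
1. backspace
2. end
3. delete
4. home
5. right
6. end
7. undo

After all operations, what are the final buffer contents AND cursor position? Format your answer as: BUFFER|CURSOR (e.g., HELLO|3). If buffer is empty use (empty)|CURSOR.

Answer: JOY|3

Derivation:
After op 1 (backspace): buf='JOY' cursor=0
After op 2 (end): buf='JOY' cursor=3
After op 3 (delete): buf='JOY' cursor=3
After op 4 (home): buf='JOY' cursor=0
After op 5 (right): buf='JOY' cursor=1
After op 6 (end): buf='JOY' cursor=3
After op 7 (undo): buf='JOY' cursor=3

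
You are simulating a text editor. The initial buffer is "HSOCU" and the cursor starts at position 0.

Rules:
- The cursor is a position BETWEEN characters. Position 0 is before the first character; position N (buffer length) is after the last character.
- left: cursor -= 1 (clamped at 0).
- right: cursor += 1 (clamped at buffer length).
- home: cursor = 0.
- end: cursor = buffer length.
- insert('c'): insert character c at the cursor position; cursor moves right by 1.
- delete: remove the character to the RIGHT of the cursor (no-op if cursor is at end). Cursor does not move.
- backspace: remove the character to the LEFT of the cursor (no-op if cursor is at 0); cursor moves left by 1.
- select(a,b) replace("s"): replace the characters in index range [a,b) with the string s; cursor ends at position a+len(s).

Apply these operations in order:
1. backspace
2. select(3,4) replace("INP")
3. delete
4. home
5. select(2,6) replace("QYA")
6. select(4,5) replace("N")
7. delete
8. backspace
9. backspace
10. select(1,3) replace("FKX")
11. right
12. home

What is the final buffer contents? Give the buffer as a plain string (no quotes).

Answer: HFKX

Derivation:
After op 1 (backspace): buf='HSOCU' cursor=0
After op 2 (select(3,4) replace("INP")): buf='HSOINPU' cursor=6
After op 3 (delete): buf='HSOINP' cursor=6
After op 4 (home): buf='HSOINP' cursor=0
After op 5 (select(2,6) replace("QYA")): buf='HSQYA' cursor=5
After op 6 (select(4,5) replace("N")): buf='HSQYN' cursor=5
After op 7 (delete): buf='HSQYN' cursor=5
After op 8 (backspace): buf='HSQY' cursor=4
After op 9 (backspace): buf='HSQ' cursor=3
After op 10 (select(1,3) replace("FKX")): buf='HFKX' cursor=4
After op 11 (right): buf='HFKX' cursor=4
After op 12 (home): buf='HFKX' cursor=0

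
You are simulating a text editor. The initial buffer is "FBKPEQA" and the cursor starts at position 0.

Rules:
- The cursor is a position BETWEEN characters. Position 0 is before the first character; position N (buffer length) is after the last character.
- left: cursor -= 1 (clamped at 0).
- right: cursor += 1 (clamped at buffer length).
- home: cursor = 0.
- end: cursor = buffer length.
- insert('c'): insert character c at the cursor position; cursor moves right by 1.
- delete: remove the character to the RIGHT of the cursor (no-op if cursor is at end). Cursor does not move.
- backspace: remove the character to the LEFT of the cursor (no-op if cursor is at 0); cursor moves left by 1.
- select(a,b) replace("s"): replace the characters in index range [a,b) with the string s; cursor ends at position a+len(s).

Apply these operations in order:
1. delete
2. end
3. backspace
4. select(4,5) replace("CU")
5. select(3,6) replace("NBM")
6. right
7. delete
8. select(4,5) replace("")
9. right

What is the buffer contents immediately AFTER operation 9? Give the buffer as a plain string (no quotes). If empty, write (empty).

After op 1 (delete): buf='BKPEQA' cursor=0
After op 2 (end): buf='BKPEQA' cursor=6
After op 3 (backspace): buf='BKPEQ' cursor=5
After op 4 (select(4,5) replace("CU")): buf='BKPECU' cursor=6
After op 5 (select(3,6) replace("NBM")): buf='BKPNBM' cursor=6
After op 6 (right): buf='BKPNBM' cursor=6
After op 7 (delete): buf='BKPNBM' cursor=6
After op 8 (select(4,5) replace("")): buf='BKPNM' cursor=4
After op 9 (right): buf='BKPNM' cursor=5

Answer: BKPNM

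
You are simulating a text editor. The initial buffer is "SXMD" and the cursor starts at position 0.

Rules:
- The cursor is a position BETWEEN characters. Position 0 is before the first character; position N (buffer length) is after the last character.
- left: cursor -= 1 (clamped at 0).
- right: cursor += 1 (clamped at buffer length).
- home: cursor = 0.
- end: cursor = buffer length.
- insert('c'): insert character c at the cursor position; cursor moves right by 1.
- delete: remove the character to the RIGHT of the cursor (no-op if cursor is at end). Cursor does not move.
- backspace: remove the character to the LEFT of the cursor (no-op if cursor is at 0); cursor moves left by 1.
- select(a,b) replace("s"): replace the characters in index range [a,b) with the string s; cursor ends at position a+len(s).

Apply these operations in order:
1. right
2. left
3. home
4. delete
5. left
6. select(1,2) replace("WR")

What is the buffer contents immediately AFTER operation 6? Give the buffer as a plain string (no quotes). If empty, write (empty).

Answer: XWRD

Derivation:
After op 1 (right): buf='SXMD' cursor=1
After op 2 (left): buf='SXMD' cursor=0
After op 3 (home): buf='SXMD' cursor=0
After op 4 (delete): buf='XMD' cursor=0
After op 5 (left): buf='XMD' cursor=0
After op 6 (select(1,2) replace("WR")): buf='XWRD' cursor=3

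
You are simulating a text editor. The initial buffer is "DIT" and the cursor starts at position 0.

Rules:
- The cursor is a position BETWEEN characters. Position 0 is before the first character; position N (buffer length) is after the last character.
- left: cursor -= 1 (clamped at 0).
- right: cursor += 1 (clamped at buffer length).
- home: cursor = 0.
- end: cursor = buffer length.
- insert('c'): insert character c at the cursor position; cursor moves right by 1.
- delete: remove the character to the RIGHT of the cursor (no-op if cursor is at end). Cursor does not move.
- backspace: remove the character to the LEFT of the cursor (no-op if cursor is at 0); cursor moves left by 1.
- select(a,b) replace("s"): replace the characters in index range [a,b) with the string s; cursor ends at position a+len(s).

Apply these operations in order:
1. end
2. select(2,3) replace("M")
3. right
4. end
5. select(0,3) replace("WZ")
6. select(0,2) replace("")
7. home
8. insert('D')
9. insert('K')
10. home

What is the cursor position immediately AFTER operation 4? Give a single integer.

After op 1 (end): buf='DIT' cursor=3
After op 2 (select(2,3) replace("M")): buf='DIM' cursor=3
After op 3 (right): buf='DIM' cursor=3
After op 4 (end): buf='DIM' cursor=3

Answer: 3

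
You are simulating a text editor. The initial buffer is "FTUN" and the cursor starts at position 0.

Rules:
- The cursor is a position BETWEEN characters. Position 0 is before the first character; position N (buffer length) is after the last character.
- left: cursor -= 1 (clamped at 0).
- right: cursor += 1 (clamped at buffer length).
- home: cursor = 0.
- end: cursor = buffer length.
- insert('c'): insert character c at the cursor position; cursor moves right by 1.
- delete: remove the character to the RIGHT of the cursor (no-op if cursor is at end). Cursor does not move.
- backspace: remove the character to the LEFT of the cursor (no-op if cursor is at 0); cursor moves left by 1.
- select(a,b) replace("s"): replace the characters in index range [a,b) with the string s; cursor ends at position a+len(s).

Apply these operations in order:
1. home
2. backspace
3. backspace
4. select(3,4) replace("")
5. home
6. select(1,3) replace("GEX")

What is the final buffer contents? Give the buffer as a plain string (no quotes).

After op 1 (home): buf='FTUN' cursor=0
After op 2 (backspace): buf='FTUN' cursor=0
After op 3 (backspace): buf='FTUN' cursor=0
After op 4 (select(3,4) replace("")): buf='FTU' cursor=3
After op 5 (home): buf='FTU' cursor=0
After op 6 (select(1,3) replace("GEX")): buf='FGEX' cursor=4

Answer: FGEX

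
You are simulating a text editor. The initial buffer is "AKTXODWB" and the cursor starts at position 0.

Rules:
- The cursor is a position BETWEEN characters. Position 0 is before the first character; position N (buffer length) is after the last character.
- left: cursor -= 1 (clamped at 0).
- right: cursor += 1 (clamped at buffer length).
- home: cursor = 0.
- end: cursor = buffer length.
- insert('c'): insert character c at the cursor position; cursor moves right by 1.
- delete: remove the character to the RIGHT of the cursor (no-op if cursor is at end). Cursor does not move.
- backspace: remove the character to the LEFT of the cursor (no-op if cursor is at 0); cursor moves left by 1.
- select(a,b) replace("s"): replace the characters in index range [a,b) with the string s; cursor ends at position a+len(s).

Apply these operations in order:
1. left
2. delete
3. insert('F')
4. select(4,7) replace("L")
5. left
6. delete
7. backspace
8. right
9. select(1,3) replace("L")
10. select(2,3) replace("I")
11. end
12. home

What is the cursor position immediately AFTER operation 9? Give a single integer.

After op 1 (left): buf='AKTXODWB' cursor=0
After op 2 (delete): buf='KTXODWB' cursor=0
After op 3 (insert('F')): buf='FKTXODWB' cursor=1
After op 4 (select(4,7) replace("L")): buf='FKTXLB' cursor=5
After op 5 (left): buf='FKTXLB' cursor=4
After op 6 (delete): buf='FKTXB' cursor=4
After op 7 (backspace): buf='FKTB' cursor=3
After op 8 (right): buf='FKTB' cursor=4
After op 9 (select(1,3) replace("L")): buf='FLB' cursor=2

Answer: 2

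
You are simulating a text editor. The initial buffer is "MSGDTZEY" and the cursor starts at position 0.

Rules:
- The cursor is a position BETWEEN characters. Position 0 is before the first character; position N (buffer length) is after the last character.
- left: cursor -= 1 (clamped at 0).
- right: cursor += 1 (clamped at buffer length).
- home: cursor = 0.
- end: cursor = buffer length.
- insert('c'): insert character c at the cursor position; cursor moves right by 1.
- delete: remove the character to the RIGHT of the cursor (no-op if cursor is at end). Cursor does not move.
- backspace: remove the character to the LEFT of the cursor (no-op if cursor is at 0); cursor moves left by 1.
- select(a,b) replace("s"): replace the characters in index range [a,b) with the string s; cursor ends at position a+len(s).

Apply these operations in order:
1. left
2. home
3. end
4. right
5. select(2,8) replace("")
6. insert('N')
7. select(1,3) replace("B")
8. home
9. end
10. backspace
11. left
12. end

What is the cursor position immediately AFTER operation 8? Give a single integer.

Answer: 0

Derivation:
After op 1 (left): buf='MSGDTZEY' cursor=0
After op 2 (home): buf='MSGDTZEY' cursor=0
After op 3 (end): buf='MSGDTZEY' cursor=8
After op 4 (right): buf='MSGDTZEY' cursor=8
After op 5 (select(2,8) replace("")): buf='MS' cursor=2
After op 6 (insert('N')): buf='MSN' cursor=3
After op 7 (select(1,3) replace("B")): buf='MB' cursor=2
After op 8 (home): buf='MB' cursor=0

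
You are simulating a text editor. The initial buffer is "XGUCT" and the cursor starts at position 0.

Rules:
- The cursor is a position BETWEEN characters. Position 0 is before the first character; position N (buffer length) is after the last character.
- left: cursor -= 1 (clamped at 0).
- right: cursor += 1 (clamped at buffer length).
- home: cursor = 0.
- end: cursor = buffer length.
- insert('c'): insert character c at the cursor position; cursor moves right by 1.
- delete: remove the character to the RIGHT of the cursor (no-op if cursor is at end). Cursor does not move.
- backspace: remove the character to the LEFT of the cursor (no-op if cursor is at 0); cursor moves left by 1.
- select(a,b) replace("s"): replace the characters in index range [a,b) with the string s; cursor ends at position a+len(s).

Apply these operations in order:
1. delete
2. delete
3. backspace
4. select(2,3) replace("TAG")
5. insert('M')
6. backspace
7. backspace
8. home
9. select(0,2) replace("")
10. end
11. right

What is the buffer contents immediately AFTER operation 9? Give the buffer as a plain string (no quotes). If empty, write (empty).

Answer: TA

Derivation:
After op 1 (delete): buf='GUCT' cursor=0
After op 2 (delete): buf='UCT' cursor=0
After op 3 (backspace): buf='UCT' cursor=0
After op 4 (select(2,3) replace("TAG")): buf='UCTAG' cursor=5
After op 5 (insert('M')): buf='UCTAGM' cursor=6
After op 6 (backspace): buf='UCTAG' cursor=5
After op 7 (backspace): buf='UCTA' cursor=4
After op 8 (home): buf='UCTA' cursor=0
After op 9 (select(0,2) replace("")): buf='TA' cursor=0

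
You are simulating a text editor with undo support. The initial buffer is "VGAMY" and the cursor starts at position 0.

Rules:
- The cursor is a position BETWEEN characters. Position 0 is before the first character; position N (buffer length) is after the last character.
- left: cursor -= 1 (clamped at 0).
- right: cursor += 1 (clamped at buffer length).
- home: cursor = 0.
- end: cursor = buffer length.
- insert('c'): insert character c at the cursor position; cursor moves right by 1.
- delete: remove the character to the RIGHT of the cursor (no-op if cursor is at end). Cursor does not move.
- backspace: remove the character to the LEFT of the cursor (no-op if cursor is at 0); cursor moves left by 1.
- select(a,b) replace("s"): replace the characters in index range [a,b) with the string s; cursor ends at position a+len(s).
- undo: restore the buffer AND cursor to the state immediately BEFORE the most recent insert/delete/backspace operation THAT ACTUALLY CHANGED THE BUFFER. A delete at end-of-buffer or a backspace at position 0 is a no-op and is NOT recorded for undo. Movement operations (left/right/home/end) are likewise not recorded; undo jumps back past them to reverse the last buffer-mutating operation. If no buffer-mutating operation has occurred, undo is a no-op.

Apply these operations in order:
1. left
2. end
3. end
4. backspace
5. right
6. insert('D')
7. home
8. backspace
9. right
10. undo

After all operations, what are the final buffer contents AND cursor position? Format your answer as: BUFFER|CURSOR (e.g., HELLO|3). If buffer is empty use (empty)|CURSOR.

Answer: VGAM|4

Derivation:
After op 1 (left): buf='VGAMY' cursor=0
After op 2 (end): buf='VGAMY' cursor=5
After op 3 (end): buf='VGAMY' cursor=5
After op 4 (backspace): buf='VGAM' cursor=4
After op 5 (right): buf='VGAM' cursor=4
After op 6 (insert('D')): buf='VGAMD' cursor=5
After op 7 (home): buf='VGAMD' cursor=0
After op 8 (backspace): buf='VGAMD' cursor=0
After op 9 (right): buf='VGAMD' cursor=1
After op 10 (undo): buf='VGAM' cursor=4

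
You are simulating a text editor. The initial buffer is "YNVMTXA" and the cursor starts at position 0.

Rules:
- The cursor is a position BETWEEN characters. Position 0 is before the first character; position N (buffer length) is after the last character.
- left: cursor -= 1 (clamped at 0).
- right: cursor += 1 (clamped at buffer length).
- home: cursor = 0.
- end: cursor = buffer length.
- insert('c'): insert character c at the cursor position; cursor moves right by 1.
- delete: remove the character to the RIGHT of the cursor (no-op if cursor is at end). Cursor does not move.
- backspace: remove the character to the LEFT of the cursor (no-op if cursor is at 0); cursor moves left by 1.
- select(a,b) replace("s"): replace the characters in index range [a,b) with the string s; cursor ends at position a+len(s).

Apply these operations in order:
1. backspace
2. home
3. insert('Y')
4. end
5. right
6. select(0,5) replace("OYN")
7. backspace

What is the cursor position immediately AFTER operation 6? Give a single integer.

After op 1 (backspace): buf='YNVMTXA' cursor=0
After op 2 (home): buf='YNVMTXA' cursor=0
After op 3 (insert('Y')): buf='YYNVMTXA' cursor=1
After op 4 (end): buf='YYNVMTXA' cursor=8
After op 5 (right): buf='YYNVMTXA' cursor=8
After op 6 (select(0,5) replace("OYN")): buf='OYNTXA' cursor=3

Answer: 3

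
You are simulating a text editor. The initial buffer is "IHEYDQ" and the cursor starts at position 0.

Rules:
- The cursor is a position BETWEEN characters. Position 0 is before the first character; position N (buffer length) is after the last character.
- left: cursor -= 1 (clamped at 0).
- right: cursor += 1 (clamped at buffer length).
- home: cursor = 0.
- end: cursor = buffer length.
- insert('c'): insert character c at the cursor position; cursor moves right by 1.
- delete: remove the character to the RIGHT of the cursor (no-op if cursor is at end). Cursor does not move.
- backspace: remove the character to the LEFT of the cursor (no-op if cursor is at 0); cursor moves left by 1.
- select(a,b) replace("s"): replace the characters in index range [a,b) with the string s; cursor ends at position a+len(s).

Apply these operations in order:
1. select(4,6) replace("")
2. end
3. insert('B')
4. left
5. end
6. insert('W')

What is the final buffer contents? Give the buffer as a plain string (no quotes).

After op 1 (select(4,6) replace("")): buf='IHEY' cursor=4
After op 2 (end): buf='IHEY' cursor=4
After op 3 (insert('B')): buf='IHEYB' cursor=5
After op 4 (left): buf='IHEYB' cursor=4
After op 5 (end): buf='IHEYB' cursor=5
After op 6 (insert('W')): buf='IHEYBW' cursor=6

Answer: IHEYBW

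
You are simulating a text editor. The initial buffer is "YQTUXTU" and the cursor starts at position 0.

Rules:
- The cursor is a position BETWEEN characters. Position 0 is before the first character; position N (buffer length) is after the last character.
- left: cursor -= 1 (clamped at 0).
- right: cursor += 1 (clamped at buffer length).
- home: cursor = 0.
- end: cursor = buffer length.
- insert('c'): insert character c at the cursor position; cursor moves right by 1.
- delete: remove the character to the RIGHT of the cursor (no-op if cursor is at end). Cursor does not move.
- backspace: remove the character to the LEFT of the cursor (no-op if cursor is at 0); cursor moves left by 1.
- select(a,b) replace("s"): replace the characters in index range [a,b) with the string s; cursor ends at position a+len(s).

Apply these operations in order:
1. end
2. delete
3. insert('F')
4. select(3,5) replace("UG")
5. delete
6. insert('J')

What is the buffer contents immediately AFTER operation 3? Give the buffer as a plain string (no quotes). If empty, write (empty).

Answer: YQTUXTUF

Derivation:
After op 1 (end): buf='YQTUXTU' cursor=7
After op 2 (delete): buf='YQTUXTU' cursor=7
After op 3 (insert('F')): buf='YQTUXTUF' cursor=8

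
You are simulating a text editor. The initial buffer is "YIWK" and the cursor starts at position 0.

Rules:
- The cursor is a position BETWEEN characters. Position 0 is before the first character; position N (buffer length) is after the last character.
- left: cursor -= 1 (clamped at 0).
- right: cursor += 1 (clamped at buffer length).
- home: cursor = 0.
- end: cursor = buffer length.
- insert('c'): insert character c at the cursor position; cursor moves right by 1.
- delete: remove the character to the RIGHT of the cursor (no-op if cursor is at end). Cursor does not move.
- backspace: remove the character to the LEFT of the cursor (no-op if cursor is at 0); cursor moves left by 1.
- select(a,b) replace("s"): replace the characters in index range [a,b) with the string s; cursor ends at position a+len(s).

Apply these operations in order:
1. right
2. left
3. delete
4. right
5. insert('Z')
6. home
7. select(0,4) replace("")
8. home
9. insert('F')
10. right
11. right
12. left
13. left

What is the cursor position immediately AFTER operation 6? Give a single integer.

After op 1 (right): buf='YIWK' cursor=1
After op 2 (left): buf='YIWK' cursor=0
After op 3 (delete): buf='IWK' cursor=0
After op 4 (right): buf='IWK' cursor=1
After op 5 (insert('Z')): buf='IZWK' cursor=2
After op 6 (home): buf='IZWK' cursor=0

Answer: 0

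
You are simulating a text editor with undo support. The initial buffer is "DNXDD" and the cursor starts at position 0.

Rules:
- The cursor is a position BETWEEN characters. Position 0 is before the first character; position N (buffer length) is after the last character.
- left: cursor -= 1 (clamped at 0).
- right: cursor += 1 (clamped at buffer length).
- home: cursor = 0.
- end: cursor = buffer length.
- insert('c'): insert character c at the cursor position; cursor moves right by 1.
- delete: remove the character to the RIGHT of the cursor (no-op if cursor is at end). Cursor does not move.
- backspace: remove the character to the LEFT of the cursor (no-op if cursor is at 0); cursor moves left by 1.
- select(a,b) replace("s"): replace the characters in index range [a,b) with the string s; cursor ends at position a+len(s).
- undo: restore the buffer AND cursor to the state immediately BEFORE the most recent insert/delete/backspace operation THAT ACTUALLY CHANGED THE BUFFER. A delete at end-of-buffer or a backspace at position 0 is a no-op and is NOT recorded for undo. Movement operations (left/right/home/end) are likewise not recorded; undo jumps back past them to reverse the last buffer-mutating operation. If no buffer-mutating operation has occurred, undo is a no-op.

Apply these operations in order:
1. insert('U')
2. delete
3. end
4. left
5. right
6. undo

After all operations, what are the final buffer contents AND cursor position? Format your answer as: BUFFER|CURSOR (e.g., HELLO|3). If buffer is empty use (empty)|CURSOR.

Answer: UDNXDD|1

Derivation:
After op 1 (insert('U')): buf='UDNXDD' cursor=1
After op 2 (delete): buf='UNXDD' cursor=1
After op 3 (end): buf='UNXDD' cursor=5
After op 4 (left): buf='UNXDD' cursor=4
After op 5 (right): buf='UNXDD' cursor=5
After op 6 (undo): buf='UDNXDD' cursor=1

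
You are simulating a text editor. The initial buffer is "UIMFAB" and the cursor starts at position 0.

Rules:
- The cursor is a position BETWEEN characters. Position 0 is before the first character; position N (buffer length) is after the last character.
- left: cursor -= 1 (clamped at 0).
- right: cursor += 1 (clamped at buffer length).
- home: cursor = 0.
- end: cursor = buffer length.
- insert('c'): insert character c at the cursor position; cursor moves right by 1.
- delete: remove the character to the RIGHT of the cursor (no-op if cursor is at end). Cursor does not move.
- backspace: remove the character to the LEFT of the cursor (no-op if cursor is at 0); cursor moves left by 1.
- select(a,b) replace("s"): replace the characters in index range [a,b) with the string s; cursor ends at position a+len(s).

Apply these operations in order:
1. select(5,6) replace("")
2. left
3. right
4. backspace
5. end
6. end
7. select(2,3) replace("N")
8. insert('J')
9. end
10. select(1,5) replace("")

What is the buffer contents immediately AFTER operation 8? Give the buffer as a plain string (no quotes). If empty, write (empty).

Answer: UINJF

Derivation:
After op 1 (select(5,6) replace("")): buf='UIMFA' cursor=5
After op 2 (left): buf='UIMFA' cursor=4
After op 3 (right): buf='UIMFA' cursor=5
After op 4 (backspace): buf='UIMF' cursor=4
After op 5 (end): buf='UIMF' cursor=4
After op 6 (end): buf='UIMF' cursor=4
After op 7 (select(2,3) replace("N")): buf='UINF' cursor=3
After op 8 (insert('J')): buf='UINJF' cursor=4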